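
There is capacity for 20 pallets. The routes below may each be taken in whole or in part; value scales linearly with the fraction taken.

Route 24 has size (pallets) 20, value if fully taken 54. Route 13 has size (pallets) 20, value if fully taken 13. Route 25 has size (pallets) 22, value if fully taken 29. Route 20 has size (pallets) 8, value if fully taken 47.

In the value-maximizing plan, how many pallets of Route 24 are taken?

Sort by value density: Route 20 47/8≈5.88, Route 24 54/20≈2.7, Route 25 29/22≈1.32, Route 13 13/20≈0.65.
Take all of Route 20 (8 pallets, value 47) → 12 pallets left.
Fill the last 12 pallets with part of Route 24: 12/20 of it earns 32.4.

12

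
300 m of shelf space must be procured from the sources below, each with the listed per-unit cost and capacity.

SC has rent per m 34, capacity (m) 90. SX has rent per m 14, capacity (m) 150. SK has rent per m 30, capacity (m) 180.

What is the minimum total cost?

6600

Cheapest first:
SX (14): use full 150 → 150 m to go.
Take 150 from SK at 30 to finish.
SC: unused.
Cost = 150×14 + 150×30 = 6600.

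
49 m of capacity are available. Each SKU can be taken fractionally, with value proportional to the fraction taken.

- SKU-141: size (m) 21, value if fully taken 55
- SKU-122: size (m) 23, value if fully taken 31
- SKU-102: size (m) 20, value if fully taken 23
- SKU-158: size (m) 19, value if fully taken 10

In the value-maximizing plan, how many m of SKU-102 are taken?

5

Rank by value-to-size ratio: SKU-141 55/21≈2.62, SKU-122 31/23≈1.35, SKU-102 23/20≈1.15, SKU-158 10/19≈0.526.
All 21 m of SKU-141 fit (value 55) — 28 remain.
Take all of SKU-122 (23 m, value 31) — 5 m left.
5 m left: a 5/20 share of SKU-102 gives 23×5/20 = 5.75.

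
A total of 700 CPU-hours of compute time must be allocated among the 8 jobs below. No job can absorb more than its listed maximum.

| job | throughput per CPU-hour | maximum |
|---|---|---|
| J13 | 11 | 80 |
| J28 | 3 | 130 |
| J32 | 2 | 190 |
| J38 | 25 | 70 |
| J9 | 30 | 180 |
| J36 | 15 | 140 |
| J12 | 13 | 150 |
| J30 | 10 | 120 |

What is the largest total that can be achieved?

12880

Highest throughput per CPU-hour first: J9 30 > J38 25 > J36 15 > J12 13 > J13 11 > J30 10 > J28 3 > J32 2.
J9 takes 180 to reach its cap of 180 ; 520 left.
J38: +70 to 70 (cap) ; 450 left.
Give J36 140 to hit its cap of 140 ; 310 left.
J12: +150 to 150 (cap) ; 160 left.
J13: +80 to 80 (cap) ; 80 left.
Only 80 left; J30 takes them to reach 80.
Total = 11×80 + 25×70 + 30×180 + 15×140 + 13×150 + 10×80 = 12880.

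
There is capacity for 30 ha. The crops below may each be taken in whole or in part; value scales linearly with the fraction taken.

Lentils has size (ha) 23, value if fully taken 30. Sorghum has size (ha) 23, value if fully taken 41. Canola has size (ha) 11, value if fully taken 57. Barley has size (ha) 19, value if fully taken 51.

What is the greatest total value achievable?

Sort by value density: Canola 57/11≈5.18, Barley 51/19≈2.68, Sorghum 41/23≈1.78, Lentils 30/23≈1.3.
Canola: take in full, 11 ha for value 57 — 19 left.
Take all of Barley (19 ha, value 51) — 0 ha left.
Total value = 108.

108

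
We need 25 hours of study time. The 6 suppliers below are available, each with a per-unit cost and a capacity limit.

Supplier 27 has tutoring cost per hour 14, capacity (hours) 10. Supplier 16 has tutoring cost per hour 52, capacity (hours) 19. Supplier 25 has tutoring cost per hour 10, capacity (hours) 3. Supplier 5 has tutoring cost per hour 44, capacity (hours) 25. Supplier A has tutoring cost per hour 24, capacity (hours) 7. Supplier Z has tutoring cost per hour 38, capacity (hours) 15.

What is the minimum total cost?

528

Fill from the cheapest supplier first.
Supplier 25 (10): use full 3 — 22 hours to go.
Take 10 from Supplier 27 at 14 — need 12 more.
Take 7 from Supplier A at 24 — need 5 more.
Supplier Z (38): take the remaining 5 — done.
Supplier 5, Supplier 16: unused.
Cost = 3×10 + 10×14 + 7×24 + 5×38 = 528.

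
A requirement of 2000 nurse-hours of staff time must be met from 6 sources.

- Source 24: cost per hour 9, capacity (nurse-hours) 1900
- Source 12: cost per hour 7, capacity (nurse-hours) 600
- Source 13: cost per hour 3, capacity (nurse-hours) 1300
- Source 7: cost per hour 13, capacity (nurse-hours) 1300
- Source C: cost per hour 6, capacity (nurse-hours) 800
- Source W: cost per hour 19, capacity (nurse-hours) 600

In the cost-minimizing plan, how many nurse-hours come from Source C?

700

Use sources in increasing cost order.
Take 1300 from Source 13 at 3 → need 700 more.
Take 700 from Source C at 6 to finish.
Source 12, Source 24, Source 7, Source W: unused.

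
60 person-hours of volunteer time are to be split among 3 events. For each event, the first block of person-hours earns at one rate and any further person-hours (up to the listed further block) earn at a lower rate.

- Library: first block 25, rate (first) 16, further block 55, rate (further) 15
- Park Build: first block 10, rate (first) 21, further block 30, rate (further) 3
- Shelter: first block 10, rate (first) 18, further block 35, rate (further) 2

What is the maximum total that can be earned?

1015

Rank every tier by rate: Park Build/T1 21 > Shelter/T1 18 > Library/T1 16 > Library/T2 15 > Park Build/T2 3 > Shelter/T2 2.
Fill Park Build T1 block (10 at 21) ; 50 left.
Shelter T1 at 18: fill all 10 ; 40 left.
Library/T1 (16): +25 ; 15 left.
15 remain; put them into Library T2 at 15.
Total = 21×10 + 18×10 + 16×25 + 15×15 = 1015.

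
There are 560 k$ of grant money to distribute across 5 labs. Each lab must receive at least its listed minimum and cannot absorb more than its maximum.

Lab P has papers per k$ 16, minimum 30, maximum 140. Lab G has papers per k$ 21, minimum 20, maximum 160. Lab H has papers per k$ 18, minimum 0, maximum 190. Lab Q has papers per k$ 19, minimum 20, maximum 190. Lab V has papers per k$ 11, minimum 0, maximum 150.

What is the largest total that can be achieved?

Meeting every minimum uses 30+20+0+20+0 = 70 k$, leaving 490.
Order the labs by papers per k$: Lab G 21 > Lab Q 19 > Lab H 18 > Lab P 16 > Lab V 11.
Lab G: +140 to 160 (cap) → 350 left.
Give Lab Q 170 more to hit its cap of 190 → 180 left.
Only 180 left; Lab H takes them to reach 180.
Total = 16×30 + 21×160 + 18×180 + 19×190 = 10690.

10690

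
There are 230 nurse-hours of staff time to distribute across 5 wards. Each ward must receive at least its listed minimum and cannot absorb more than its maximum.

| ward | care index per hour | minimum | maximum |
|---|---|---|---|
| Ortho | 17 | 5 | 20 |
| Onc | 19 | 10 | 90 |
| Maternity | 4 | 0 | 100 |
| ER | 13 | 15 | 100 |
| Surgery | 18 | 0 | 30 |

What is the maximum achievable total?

Meeting every minimum uses 5+10+0+15+0 = 30 nurse-hours, leaving 200.
Rank by care index per hour: Onc 19 > Surgery 18 > Ortho 17 > ER 13 > Maternity 4.
Onc: +80 to 90 (cap) — 120 left.
Surgery: +30 to 30 (cap) — 90 left.
Ortho: +15 to 20 (cap) — 75 left.
ER has room for 85 more but only 75 remain, so it gets 90.
Total = 17×20 + 19×90 + 13×90 + 18×30 = 3760.

3760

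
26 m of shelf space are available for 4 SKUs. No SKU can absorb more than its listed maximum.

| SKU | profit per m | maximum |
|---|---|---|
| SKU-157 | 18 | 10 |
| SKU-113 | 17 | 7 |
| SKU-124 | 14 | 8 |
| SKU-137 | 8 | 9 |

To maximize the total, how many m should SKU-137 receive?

Highest profit per m first: SKU-157 18 > SKU-113 17 > SKU-124 14 > SKU-137 8.
SKU-157 takes 10 to reach its cap of 10 — 16 left.
SKU-113: +7 to 7 (cap) — 9 left.
SKU-124: +8 to 8 (cap) — 1 left.
SKU-137 has room for 9 but only 1 remain, so it gets 1.

1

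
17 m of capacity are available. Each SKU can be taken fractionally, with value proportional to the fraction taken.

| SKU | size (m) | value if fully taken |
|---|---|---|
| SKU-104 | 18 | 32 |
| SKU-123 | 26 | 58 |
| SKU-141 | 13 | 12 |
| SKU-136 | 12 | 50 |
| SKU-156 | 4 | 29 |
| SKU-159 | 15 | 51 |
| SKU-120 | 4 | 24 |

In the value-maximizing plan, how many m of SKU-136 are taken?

9

Best value per unit of size first: SKU-156 29/4≈7.25, SKU-120 24/4≈6, SKU-136 50/12≈4.17, SKU-159 51/15≈3.4, SKU-123 58/26≈2.23, SKU-104 32/18≈1.78, SKU-141 12/13≈0.923.
All 4 m of SKU-156 fit (value 29) → 13 remain.
SKU-120: take in full, 4 m for value 24 → 9 left.
Only 9 m remain; take 9/12 of SKU-136 for value 50×9/12 = 37.5.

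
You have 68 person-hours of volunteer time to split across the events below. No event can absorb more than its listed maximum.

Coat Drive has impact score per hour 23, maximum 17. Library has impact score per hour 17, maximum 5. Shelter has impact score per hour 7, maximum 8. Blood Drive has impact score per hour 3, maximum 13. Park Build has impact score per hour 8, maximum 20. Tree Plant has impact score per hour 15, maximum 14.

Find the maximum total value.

914

Order the events by impact score per hour: Coat Drive 23 > Library 17 > Tree Plant 15 > Park Build 8 > Shelter 7 > Blood Drive 3.
Give Coat Drive 17 to hit its cap of 17 — 51 left.
Library: +5 to 5 (cap) — 46 left.
Tree Plant takes 14 to reach its cap of 14 — 32 left.
Park Build takes 20 to reach its cap of 20 — 12 left.
Shelter: +8 to 8 (cap) — 4 left.
Only 4 left; Blood Drive takes them to reach 4.
Total = 23×17 + 17×5 + 7×8 + 3×4 + 8×20 + 15×14 = 914.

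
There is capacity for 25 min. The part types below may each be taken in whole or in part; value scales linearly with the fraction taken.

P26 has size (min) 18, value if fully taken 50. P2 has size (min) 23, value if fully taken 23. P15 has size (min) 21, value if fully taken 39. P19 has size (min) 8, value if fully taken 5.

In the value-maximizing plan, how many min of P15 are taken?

Best value per unit of size first: P26 50/18≈2.78, P15 39/21≈1.86, P2 23/23≈1, P19 5/8≈0.625.
P26: take in full, 18 min for value 50 — 7 left.
Fill the last 7 min with part of P15: 7/21 of it earns 13.

7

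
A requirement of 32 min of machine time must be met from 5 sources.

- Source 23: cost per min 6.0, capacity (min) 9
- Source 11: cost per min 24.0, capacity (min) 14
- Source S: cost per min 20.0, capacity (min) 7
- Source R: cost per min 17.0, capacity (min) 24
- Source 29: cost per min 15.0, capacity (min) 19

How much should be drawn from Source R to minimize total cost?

4

Cheapest first:
Source 23 at 6.0: take all 9 min → 23 still needed.
Take 19 from Source 29 at 15.0 → need 4 more.
Take 4 from Source R at 17.0 to finish.
Source S, Source 11: unused.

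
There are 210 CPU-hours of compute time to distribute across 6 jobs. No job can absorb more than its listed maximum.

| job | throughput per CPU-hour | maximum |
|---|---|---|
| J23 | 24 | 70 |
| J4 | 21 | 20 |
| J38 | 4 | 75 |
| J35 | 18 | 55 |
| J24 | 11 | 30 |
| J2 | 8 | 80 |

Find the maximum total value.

Rank by throughput per CPU-hour: J23 24 > J4 21 > J35 18 > J24 11 > J2 8 > J38 4.
Give J23 70 to hit its cap of 70 — 140 left.
J4 takes 20 to reach its cap of 20 — 120 left.
J35: +55 to 55 (cap) — 65 left.
Give J24 30 to hit its cap of 30 — 35 left.
J2 has room for 80 but only 35 remain, so it gets 35.
Total = 24×70 + 21×20 + 18×55 + 11×30 + 8×35 = 3700.

3700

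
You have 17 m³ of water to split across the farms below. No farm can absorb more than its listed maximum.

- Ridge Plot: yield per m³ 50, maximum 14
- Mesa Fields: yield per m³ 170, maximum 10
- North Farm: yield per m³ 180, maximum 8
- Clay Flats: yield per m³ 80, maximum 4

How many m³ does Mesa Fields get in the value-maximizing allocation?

Rank by yield per m³: North Farm 180 > Mesa Fields 170 > Clay Flats 80 > Ridge Plot 50.
North Farm: +8 to 8 (cap) ; 9 left.
Mesa Fields: +9 (room for 10) → 9. Pool exhausted.

9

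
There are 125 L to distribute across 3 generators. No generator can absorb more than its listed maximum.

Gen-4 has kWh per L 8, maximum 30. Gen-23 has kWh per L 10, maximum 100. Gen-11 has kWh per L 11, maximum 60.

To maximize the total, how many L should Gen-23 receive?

Order the generators by kWh per L: Gen-11 11 > Gen-23 10 > Gen-4 8.
Gen-11: +60 to 60 (cap) ; 65 left.
Gen-23: +65 (room for 100) → 65. Pool exhausted.

65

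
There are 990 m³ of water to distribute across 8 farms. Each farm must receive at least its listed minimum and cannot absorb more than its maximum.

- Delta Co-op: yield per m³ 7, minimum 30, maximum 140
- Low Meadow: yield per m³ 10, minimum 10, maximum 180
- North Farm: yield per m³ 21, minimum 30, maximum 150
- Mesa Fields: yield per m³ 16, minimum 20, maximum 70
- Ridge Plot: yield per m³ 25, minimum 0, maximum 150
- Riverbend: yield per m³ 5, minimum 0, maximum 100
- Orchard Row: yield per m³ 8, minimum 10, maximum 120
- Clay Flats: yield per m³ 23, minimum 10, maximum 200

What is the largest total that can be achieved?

16220

Meeting every minimum uses 30+10+30+20+0+0+10+10 = 110 m³, leaving 880.
Order the farms by yield per m³: Ridge Plot 25 > Clay Flats 23 > North Farm 21 > Mesa Fields 16 > Low Meadow 10 > Orchard Row 8 > Delta Co-op 7 > Riverbend 5.
Ridge Plot takes 150 more to reach its cap of 150 → 730 left.
Clay Flats: +190 to 200 (cap) → 540 left.
North Farm takes 120 more to reach its cap of 150 → 420 left.
Mesa Fields: +50 to 70 (cap) → 370 left.
Low Meadow: +170 to 180 (cap) → 200 left.
Orchard Row: +110 to 120 (cap) → 90 left.
Delta Co-op: +90 (room for 110) → 120. Pool exhausted.
Total = 7×120 + 10×180 + 21×150 + 16×70 + 25×150 + 8×120 + 23×200 = 16220.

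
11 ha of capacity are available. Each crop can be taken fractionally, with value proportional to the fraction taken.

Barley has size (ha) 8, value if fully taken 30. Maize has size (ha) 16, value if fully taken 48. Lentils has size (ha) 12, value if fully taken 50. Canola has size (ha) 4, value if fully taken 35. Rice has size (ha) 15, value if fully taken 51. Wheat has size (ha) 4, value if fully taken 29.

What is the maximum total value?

76.5

Rank by value-to-size ratio: Canola 35/4≈8.75, Wheat 29/4≈7.25, Lentils 50/12≈4.17, Barley 30/8≈3.75, Rice 51/15≈3.4, Maize 48/16≈3.
Take all of Canola (4 ha, value 35) ; 7 ha left.
Take all of Wheat (4 ha, value 29) ; 3 ha left.
Only 3 ha remain; take 3/12 of Lentils for value 50×3/12 = 12.5.
Total value = 76.5.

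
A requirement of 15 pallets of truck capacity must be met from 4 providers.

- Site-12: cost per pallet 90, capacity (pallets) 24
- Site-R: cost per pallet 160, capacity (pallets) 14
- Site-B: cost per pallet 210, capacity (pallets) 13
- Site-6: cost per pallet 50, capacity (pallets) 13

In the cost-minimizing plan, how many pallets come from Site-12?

Fill from the cheapest provider first.
Site-6 at 50: take all 13 pallets → 2 still needed.
Take 2 from Site-12 at 90 to finish.
Site-R, Site-B: unused.

2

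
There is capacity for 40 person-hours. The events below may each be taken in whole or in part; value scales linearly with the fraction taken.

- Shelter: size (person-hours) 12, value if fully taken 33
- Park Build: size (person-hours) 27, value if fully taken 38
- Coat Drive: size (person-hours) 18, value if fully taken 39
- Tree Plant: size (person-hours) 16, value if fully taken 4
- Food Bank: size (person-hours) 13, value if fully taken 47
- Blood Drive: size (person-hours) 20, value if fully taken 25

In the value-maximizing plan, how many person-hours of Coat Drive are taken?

Best value per unit of size first: Food Bank 47/13≈3.62, Shelter 33/12≈2.75, Coat Drive 39/18≈2.17, Park Build 38/27≈1.41, Blood Drive 25/20≈1.25, Tree Plant 4/16≈0.25.
All 13 person-hours of Food Bank fit (value 47) ; 27 remain.
Take all of Shelter (12 person-hours, value 33) ; 15 person-hours left.
Fill the last 15 person-hours with part of Coat Drive: 15/18 of it earns 32.5.

15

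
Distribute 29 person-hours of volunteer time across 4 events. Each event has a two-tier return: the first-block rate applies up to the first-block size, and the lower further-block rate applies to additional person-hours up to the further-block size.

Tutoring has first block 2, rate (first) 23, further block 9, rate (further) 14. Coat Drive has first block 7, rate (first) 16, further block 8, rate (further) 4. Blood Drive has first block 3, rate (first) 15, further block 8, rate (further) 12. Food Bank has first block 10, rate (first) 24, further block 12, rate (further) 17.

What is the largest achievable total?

570

Order all 8 blocks by rate: Food Bank/tier1 24 > Tutoring/tier1 23 > Food Bank/tier2 17 > Coat Drive/tier1 16 > Blood Drive/tier1 15 > Tutoring/tier2 14 > Blood Drive/tier2 12 > Coat Drive/tier2 4.
Food Bank/tier1 (24): +10 → 19 left.
Tutoring/tier1 (23): +2 → 17 left.
Food Bank/tier2 (17): +12 → 5 left.
Coat Drive/tier1: +5 of 7 at 16; pool empty.
Total = 24×10 + 23×2 + 17×12 + 16×5 = 570.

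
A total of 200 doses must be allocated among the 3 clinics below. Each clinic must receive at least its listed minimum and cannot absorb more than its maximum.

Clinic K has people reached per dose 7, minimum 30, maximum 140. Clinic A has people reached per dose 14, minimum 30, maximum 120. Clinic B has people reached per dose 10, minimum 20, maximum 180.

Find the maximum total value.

Meeting every minimum uses 30+30+20 = 80 doses, leaving 120.
Highest people reached per dose first: Clinic A 14 > Clinic B 10 > Clinic K 7.
Clinic A takes 90 more to reach its cap of 120 ; 30 left.
Only 30 left; Clinic B takes them to reach 50.
Total = 7×30 + 14×120 + 10×50 = 2390.

2390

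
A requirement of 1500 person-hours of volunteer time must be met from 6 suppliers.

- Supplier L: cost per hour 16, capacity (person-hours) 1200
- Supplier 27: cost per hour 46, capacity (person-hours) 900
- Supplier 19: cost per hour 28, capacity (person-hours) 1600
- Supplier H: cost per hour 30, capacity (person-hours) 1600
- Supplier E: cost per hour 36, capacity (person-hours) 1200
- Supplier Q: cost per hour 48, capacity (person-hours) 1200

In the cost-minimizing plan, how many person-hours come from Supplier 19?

Fill from the cheapest supplier first.
Supplier L at 16: take all 1200 person-hours → 300 still needed.
Supplier 19 (28): take the remaining 300 → done.
Supplier H, Supplier E, Supplier 27, Supplier Q: unused.

300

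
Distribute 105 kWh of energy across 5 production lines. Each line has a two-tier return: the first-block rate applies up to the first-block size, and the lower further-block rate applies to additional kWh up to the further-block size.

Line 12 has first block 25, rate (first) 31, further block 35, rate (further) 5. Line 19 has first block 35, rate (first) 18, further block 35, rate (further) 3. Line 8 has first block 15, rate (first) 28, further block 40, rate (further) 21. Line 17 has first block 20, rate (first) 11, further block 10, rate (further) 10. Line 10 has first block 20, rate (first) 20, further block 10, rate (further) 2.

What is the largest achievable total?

2525

Rank every tier by rate: Line 12/first 31 > Line 8/first 28 > Line 8/second 21 > Line 10/first 20 > Line 19/first 18 > Line 17/first 11 > Line 17/second 10 > Line 12/second 5 > Line 19/second 3 > Line 10/second 2.
Line 12 first at 31: fill all 25 — 80 left.
Line 8/first (28): +15 — 65 left.
Line 8 second at 21: fill all 40 — 25 left.
Line 10 first at 20: fill all 20 — 5 left.
5 remain; put them into Line 19 first at 18.
Total = 31×25 + 28×15 + 21×40 + 20×20 + 18×5 = 2525.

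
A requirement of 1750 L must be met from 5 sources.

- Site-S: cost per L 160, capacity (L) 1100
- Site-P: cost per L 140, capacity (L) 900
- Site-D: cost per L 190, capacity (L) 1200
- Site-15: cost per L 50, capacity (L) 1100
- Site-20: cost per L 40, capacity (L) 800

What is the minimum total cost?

79500

Use sources in increasing cost order.
Site-20 at 40: take all 800 L ; 950 still needed.
Site-15 (50): take the remaining 950 ; done.
Site-P, Site-S, Site-D: unused.
Cost = 800×40 + 950×50 = 79500.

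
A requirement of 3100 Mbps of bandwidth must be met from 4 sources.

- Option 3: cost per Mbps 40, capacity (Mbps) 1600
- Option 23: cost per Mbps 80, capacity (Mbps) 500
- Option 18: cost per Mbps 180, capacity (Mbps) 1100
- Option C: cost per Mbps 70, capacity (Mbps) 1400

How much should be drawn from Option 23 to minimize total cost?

100

Fill from the cheapest source first.
Option 3 (40): use full 1600 → 1500 Mbps to go.
Take 1400 from Option C at 70 → need 100 more.
Option 23 at 80: take 100 of its 500 → requirement met.
Option 18: unused.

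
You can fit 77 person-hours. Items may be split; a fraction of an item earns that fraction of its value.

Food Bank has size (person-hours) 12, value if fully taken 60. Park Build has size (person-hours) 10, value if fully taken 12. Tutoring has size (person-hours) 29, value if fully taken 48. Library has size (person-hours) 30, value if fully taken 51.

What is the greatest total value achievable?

166.2

Sort by value density: Food Bank 60/12≈5, Library 51/30≈1.7, Tutoring 48/29≈1.66, Park Build 12/10≈1.2.
Take all of Food Bank (12 person-hours, value 60) ; 65 person-hours left.
All 30 person-hours of Library fit (value 51) ; 35 remain.
Take all of Tutoring (29 person-hours, value 48) ; 6 person-hours left.
6 person-hours left: a 6/10 share of Park Build gives 12×6/10 = 7.2.
Total value = 166.2.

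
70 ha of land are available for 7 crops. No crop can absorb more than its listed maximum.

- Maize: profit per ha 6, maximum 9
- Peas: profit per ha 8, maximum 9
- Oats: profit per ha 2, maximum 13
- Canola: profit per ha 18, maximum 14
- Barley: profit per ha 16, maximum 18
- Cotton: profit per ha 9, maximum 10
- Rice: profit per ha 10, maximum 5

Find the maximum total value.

Rank by profit per ha: Canola 18 > Barley 16 > Rice 10 > Cotton 9 > Peas 8 > Maize 6 > Oats 2.
Canola takes 14 to reach its cap of 14 → 56 left.
Barley takes 18 to reach its cap of 18 → 38 left.
Give Rice 5 to hit its cap of 5 → 33 left.
Cotton takes 10 to reach its cap of 10 → 23 left.
Peas takes 9 to reach its cap of 9 → 14 left.
Maize: +9 to 9 (cap) → 5 left.
Oats has room for 13 but only 5 remain, so it gets 5.
Total = 6×9 + 8×9 + 2×5 + 18×14 + 16×18 + 9×10 + 10×5 = 816.

816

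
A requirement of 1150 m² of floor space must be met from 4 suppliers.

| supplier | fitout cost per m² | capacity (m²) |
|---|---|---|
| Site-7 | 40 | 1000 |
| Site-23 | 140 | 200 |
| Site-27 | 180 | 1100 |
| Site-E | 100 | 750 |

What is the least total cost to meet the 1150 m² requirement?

55000

Cheapest first:
Site-7 (40): use full 1000 ; 150 m² to go.
Site-E (100): take the remaining 150 ; done.
Site-23, Site-27: unused.
Cost = 1000×40 + 150×100 = 55000.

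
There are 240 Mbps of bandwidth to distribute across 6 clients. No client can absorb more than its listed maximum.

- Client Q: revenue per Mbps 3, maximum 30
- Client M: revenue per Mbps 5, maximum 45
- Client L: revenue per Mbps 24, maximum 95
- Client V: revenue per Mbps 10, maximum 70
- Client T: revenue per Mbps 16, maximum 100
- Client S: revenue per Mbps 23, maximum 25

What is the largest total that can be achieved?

4655

Highest revenue per Mbps first: Client L 24 > Client S 23 > Client T 16 > Client V 10 > Client M 5 > Client Q 3.
Give Client L 95 to hit its cap of 95 — 145 left.
Client S takes 25 to reach its cap of 25 — 120 left.
Client T takes 100 to reach its cap of 100 — 20 left.
Client V: +20 (room for 70) → 20. Pool exhausted.
Total = 24×95 + 10×20 + 16×100 + 23×25 = 4655.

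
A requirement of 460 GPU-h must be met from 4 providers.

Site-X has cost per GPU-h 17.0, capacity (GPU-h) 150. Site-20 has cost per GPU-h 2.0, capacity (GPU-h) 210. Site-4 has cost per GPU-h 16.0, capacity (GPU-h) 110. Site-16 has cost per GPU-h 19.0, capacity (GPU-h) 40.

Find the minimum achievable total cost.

4560

Cheapest first:
Take 210 from Site-20 at 2.0 ; need 250 more.
Site-4 at 16.0: take all 110 GPU-h ; 140 still needed.
Take 140 from Site-X at 17.0 to finish.
Site-16: unused.
Cost = 210×2.0 + 110×16.0 + 140×17.0 = 4560.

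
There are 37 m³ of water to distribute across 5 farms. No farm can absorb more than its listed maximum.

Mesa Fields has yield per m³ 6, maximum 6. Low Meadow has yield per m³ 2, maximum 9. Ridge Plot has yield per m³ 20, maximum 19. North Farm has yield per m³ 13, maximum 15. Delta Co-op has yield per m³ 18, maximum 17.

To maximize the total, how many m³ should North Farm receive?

1

Rank by yield per m³: Ridge Plot 20 > Delta Co-op 18 > North Farm 13 > Mesa Fields 6 > Low Meadow 2.
Give Ridge Plot 19 to hit its cap of 19 → 18 left.
Delta Co-op takes 17 to reach its cap of 17 → 1 left.
Only 1 left; North Farm takes them to reach 1.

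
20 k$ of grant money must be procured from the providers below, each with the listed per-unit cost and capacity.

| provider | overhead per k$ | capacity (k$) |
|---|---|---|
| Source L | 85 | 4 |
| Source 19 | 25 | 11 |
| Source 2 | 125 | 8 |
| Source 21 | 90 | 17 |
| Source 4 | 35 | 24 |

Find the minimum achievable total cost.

Fill from the cheapest provider first.
Take 11 from Source 19 at 25 ; need 9 more.
Source 4 (35): take the remaining 9 ; done.
Source L, Source 21, Source 2: unused.
Cost = 11×25 + 9×35 = 590.

590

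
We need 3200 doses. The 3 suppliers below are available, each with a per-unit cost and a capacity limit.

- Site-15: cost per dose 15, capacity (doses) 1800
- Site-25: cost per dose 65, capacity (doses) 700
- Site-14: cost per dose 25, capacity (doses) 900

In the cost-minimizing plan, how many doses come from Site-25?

500

Fill from the cheapest supplier first.
Site-15 (15): use full 1800 ; 1400 doses to go.
Site-14 (25): use full 900 ; 500 doses to go.
Take 500 from Site-25 at 65 to finish.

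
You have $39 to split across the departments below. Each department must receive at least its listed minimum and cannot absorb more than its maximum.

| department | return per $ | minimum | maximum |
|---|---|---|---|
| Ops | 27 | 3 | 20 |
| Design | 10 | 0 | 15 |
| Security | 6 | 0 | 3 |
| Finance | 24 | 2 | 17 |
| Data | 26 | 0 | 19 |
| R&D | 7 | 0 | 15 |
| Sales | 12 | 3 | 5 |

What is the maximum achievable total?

988

Meeting every minimum uses 3+0+0+2+0+0+3 = 8 $, leaving 31.
Order the departments by return per $: Ops 27 > Data 26 > Finance 24 > Sales 12 > Design 10 > R&D 7 > Security 6.
Ops takes 17 more to reach its cap of 20 → 14 left.
Data has room for 19 more but only 14 remain, so it gets 14.
Total = 27×20 + 24×2 + 26×14 + 12×3 = 988.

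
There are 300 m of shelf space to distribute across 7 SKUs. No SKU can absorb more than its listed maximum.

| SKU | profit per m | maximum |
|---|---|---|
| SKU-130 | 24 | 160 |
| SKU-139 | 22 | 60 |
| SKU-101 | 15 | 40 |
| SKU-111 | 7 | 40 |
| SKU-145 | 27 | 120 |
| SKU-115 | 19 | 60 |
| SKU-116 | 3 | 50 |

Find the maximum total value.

Order the SKUs by profit per m: SKU-145 27 > SKU-130 24 > SKU-139 22 > SKU-115 19 > SKU-101 15 > SKU-111 7 > SKU-116 3.
SKU-145 takes 120 to reach its cap of 120 — 180 left.
SKU-130: +160 to 160 (cap) — 20 left.
SKU-139 has room for 60 but only 20 remain, so it gets 20.
Total = 24×160 + 22×20 + 27×120 = 7520.

7520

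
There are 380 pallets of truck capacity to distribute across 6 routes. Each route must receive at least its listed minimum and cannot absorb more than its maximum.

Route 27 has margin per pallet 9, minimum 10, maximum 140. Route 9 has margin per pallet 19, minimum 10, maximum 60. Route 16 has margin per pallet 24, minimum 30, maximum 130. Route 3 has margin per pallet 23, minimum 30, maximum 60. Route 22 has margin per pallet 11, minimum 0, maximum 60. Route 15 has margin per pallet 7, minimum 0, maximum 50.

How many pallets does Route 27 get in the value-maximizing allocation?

Meeting every minimum uses 10+10+30+30+0+0 = 80 pallets, leaving 300.
Highest margin per pallet first: Route 16 24 > Route 3 23 > Route 9 19 > Route 22 11 > Route 27 9 > Route 15 7.
Route 16: +100 to 130 (cap) → 200 left.
Route 3 takes 30 more to reach its cap of 60 → 170 left.
Route 9: +50 to 60 (cap) → 120 left.
Give Route 22 60 more to hit its cap of 60 → 60 left.
Only 60 left; Route 27 takes them to reach 70.

70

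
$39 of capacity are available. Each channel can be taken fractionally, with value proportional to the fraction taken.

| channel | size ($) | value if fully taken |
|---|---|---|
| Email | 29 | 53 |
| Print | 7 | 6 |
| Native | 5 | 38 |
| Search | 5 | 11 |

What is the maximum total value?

Sort by value density: Native 38/5≈7.6, Search 11/5≈2.2, Email 53/29≈1.83, Print 6/7≈0.857.
Take all of Native (5 $, value 38) → 34 $ left.
All 5 $ of Search fit (value 11) → 29 remain.
Take all of Email (29 $, value 53) → 0 $ left.
Total value = 102.

102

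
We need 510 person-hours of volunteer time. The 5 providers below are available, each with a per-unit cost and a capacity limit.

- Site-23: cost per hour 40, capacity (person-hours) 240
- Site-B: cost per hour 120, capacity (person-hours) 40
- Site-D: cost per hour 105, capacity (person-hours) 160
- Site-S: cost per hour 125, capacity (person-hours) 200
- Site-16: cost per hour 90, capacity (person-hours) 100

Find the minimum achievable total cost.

36600

Cheapest first:
Site-23 at 40: take all 240 person-hours — 270 still needed.
Site-16 (90): use full 100 — 170 person-hours to go.
Site-D at 105: take all 160 person-hours — 10 still needed.
Site-B at 120: take 10 of its 40 — requirement met.
Site-S: unused.
Cost = 240×40 + 100×90 + 160×105 + 10×120 = 36600.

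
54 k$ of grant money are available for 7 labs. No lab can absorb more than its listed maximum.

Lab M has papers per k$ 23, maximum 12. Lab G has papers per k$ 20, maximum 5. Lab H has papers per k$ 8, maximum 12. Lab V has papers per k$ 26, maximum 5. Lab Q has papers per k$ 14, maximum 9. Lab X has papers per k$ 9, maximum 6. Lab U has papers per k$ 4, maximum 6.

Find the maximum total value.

Rank by papers per k$: Lab V 26 > Lab M 23 > Lab G 20 > Lab Q 14 > Lab X 9 > Lab H 8 > Lab U 4.
Give Lab V 5 to hit its cap of 5 → 49 left.
Lab M: +12 to 12 (cap) → 37 left.
Lab G: +5 to 5 (cap) → 32 left.
Lab Q: +9 to 9 (cap) → 23 left.
Lab X takes 6 to reach its cap of 6 → 17 left.
Lab H takes 12 to reach its cap of 12 → 5 left.
Lab U has room for 6 but only 5 remain, so it gets 5.
Total = 23×12 + 20×5 + 8×12 + 26×5 + 14×9 + 9×6 + 4×5 = 802.

802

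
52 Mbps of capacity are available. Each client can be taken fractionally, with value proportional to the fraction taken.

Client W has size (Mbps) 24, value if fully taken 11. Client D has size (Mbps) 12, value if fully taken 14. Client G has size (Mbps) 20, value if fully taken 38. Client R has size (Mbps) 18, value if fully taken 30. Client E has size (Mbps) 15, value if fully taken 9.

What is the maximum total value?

83.2

Sort by value density: Client G 38/20≈1.9, Client R 30/18≈1.67, Client D 14/12≈1.17, Client E 9/15≈0.6, Client W 11/24≈0.458.
Client G: take in full, 20 Mbps for value 38 — 32 left.
Client R: take in full, 18 Mbps for value 30 — 14 left.
Take all of Client D (12 Mbps, value 14) — 2 Mbps left.
Fill the last 2 Mbps with part of Client E: 2/15 of it earns 1.2.
Total value = 83.2.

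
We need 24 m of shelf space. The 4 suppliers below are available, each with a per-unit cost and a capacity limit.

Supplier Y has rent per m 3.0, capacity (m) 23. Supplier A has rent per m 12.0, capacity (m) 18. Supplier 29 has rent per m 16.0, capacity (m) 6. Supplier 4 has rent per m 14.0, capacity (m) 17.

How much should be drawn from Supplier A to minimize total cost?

Use suppliers in increasing cost order.
Supplier Y at 3.0: take all 23 m — 1 still needed.
Supplier A at 12.0: take 1 of its 18 — requirement met.
Supplier 4, Supplier 29: unused.

1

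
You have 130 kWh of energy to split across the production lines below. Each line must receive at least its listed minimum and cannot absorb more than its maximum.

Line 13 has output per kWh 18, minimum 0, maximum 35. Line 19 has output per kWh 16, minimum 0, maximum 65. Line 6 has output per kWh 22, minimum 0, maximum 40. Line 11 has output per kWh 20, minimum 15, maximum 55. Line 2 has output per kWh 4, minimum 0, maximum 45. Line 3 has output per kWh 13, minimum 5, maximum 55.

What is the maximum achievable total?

Meeting every minimum uses 0+0+0+15+0+5 = 20 kWh, leaving 110.
Rank by output per kWh: Line 6 22 > Line 11 20 > Line 13 18 > Line 19 16 > Line 3 13 > Line 2 4.
Line 6 takes 40 more to reach its cap of 40 → 70 left.
Line 11: +40 to 55 (cap) → 30 left.
Line 13: +30 (room for 35) → 30. Pool exhausted.
Total = 18×30 + 22×40 + 20×55 + 13×5 = 2585.

2585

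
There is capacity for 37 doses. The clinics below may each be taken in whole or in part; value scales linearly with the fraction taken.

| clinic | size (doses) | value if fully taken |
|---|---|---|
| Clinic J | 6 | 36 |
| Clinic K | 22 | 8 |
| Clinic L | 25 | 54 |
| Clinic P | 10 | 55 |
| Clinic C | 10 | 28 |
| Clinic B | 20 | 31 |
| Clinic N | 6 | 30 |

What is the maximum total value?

159.8

Rank by value-to-size ratio: Clinic J 36/6≈6, Clinic P 55/10≈5.5, Clinic N 30/6≈5, Clinic C 28/10≈2.8, Clinic L 54/25≈2.16, Clinic B 31/20≈1.55, Clinic K 8/22≈0.364.
Clinic J: take in full, 6 doses for value 36 → 31 left.
Take all of Clinic P (10 doses, value 55) → 21 doses left.
Take all of Clinic N (6 doses, value 30) → 15 doses left.
All 10 doses of Clinic C fit (value 28) → 5 remain.
Fill the last 5 doses with part of Clinic L: 5/25 of it earns 10.8.
Total value = 159.8.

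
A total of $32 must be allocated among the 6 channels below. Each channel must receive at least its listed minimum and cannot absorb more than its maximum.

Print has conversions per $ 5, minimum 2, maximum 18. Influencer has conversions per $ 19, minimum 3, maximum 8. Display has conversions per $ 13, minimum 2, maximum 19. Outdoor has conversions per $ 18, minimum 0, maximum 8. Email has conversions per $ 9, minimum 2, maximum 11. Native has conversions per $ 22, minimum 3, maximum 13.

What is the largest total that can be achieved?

Meeting every minimum uses 2+3+2+0+2+3 = 12 $, leaving 20.
Highest conversions per $ first: Native 22 > Influencer 19 > Outdoor 18 > Display 13 > Email 9 > Print 5.
Give Native 10 more to hit its cap of 13 — 10 left.
Give Influencer 5 more to hit its cap of 8 — 5 left.
Outdoor has room for 8 more but only 5 remain, so it gets 5.
Total = 5×2 + 19×8 + 13×2 + 18×5 + 9×2 + 22×13 = 582.

582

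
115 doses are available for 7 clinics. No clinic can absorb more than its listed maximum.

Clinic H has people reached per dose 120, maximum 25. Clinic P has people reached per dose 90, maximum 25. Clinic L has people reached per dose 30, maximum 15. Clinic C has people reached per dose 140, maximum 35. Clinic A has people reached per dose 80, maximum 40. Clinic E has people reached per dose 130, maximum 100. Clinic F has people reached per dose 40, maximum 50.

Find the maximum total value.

Rank by people reached per dose: Clinic C 140 > Clinic E 130 > Clinic H 120 > Clinic P 90 > Clinic A 80 > Clinic F 40 > Clinic L 30.
Give Clinic C 35 to hit its cap of 35 ; 80 left.
Only 80 left; Clinic E takes them to reach 80.
Total = 140×35 + 130×80 = 15300.

15300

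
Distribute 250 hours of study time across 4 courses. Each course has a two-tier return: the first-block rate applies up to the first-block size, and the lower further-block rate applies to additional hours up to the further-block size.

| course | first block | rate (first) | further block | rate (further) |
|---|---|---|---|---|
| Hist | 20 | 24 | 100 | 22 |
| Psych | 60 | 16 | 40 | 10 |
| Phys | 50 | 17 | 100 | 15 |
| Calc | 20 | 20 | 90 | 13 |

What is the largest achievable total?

Rank every tier by rate: Hist/tier1 24 > Hist/tier2 22 > Calc/tier1 20 > Phys/tier1 17 > Psych/tier1 16 > Phys/tier2 15 > Calc/tier2 13 > Psych/tier2 10.
Fill Hist tier1 block (20 at 24) → 230 left.
Hist tier2 at 22: fill all 100 → 130 left.
Fill Calc tier1 block (20 at 20) → 110 left.
Phys/tier1 (17): +50 → 60 left.
Fill Psych tier1 block (60 at 16) → 0 left.
Total = 24×20 + 22×100 + 20×20 + 17×50 + 16×60 = 4890.

4890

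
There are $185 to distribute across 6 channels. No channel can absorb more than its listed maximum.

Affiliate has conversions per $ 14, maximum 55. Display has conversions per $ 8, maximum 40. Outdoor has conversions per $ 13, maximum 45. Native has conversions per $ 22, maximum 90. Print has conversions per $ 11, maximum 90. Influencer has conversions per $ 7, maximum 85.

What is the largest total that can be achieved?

Rank by conversions per $: Native 22 > Affiliate 14 > Outdoor 13 > Print 11 > Display 8 > Influencer 7.
Give Native 90 to hit its cap of 90 — 95 left.
Affiliate takes 55 to reach its cap of 55 — 40 left.
Only 40 left; Outdoor takes them to reach 40.
Total = 14×55 + 13×40 + 22×90 = 3270.

3270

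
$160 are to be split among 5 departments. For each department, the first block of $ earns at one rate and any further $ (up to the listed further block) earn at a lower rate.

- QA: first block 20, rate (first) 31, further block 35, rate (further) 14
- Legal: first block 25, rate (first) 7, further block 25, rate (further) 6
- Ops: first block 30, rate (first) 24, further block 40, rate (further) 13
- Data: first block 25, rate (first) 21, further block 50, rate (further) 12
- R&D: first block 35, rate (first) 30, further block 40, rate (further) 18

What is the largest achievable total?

3775

Rank every tier by rate: QA/T1 31 > R&D/T1 30 > Ops/T1 24 > Data/T1 21 > R&D/T2 18 > QA/T2 14 > Ops/T2 13 > Data/T2 12 > Legal/T1 7 > Legal/T2 6.
QA/T1 (31): +20 ; 140 left.
R&D T1 at 30: fill all 35 ; 105 left.
Ops/T1 (24): +30 ; 75 left.
Fill Data T1 block (25 at 21) ; 50 left.
R&D T2 at 18: fill all 40 ; 10 left.
10 remain; put them into QA T2 at 14.
Total = 31×20 + 30×35 + 24×30 + 21×25 + 18×40 + 14×10 = 3775.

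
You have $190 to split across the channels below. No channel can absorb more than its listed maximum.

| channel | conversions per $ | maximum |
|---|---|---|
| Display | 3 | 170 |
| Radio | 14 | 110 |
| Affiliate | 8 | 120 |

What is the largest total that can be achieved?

Highest conversions per $ first: Radio 14 > Affiliate 8 > Display 3.
Give Radio 110 to hit its cap of 110 — 80 left.
Only 80 left; Affiliate takes them to reach 80.
Total = 14×110 + 8×80 = 2180.

2180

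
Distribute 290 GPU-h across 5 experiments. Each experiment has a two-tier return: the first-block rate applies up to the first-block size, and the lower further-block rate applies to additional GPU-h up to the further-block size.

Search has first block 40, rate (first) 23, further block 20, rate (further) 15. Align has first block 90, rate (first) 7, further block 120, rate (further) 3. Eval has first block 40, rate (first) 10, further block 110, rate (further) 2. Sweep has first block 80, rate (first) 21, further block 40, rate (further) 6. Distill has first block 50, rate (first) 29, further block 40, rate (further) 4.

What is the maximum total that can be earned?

5170

Treat each block as its own option and order by rate: Distill/tier1 29 > Search/tier1 23 > Sweep/tier1 21 > Search/tier2 15 > Eval/tier1 10 > Align/tier1 7 > Sweep/tier2 6 > Distill/tier2 4 > Align/tier2 3 > Eval/tier2 2.
Distill tier1 at 29: fill all 50 ; 240 left.
Search tier1 at 23: fill all 40 ; 200 left.
Fill Sweep tier1 block (80 at 21) ; 120 left.
Search tier2 at 15: fill all 20 ; 100 left.
Fill Eval tier1 block (40 at 10) ; 60 left.
60 remain; put them into Align tier1 at 7.
Total = 29×50 + 23×40 + 21×80 + 15×20 + 10×40 + 7×60 = 5170.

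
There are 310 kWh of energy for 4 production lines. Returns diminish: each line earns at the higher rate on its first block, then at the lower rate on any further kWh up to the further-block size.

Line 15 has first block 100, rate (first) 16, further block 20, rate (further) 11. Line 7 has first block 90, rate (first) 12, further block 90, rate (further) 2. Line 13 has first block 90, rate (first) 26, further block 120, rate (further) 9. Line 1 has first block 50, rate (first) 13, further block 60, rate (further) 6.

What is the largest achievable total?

5430

Rank every tier by rate: Line 13/first 26 > Line 15/first 16 > Line 1/first 13 > Line 7/first 12 > Line 15/second 11 > Line 13/second 9 > Line 1/second 6 > Line 7/second 2.
Line 13/first (26): +90 → 220 left.
Line 15/first (16): +100 → 120 left.
Fill Line 1 first block (50 at 13) → 70 left.
70 remain; put them into Line 7 first at 12.
Total = 26×90 + 16×100 + 13×50 + 12×70 = 5430.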